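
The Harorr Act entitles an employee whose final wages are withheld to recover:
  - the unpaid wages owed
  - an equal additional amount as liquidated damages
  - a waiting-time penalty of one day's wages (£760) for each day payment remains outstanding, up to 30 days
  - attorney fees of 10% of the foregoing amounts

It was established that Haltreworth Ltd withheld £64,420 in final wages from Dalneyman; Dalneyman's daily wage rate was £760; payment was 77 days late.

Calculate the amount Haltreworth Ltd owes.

Total award: £166,804

Liquidated damages (equal amount): £64,420
Penalty days: min(77, 30) = 30
Waiting-time penalty: 30 × £760 = £22,800
Subtotal: £64,420 + £64,420 + £22,800 = £151,640
Attorney fees: 10% of £151,640 = £15,164
Total award: £151,640 + £15,164 = £166,804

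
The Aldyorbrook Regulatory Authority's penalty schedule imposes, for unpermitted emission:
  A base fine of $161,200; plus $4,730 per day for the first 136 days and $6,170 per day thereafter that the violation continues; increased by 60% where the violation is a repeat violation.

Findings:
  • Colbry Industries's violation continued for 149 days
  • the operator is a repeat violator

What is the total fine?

$1,415,504

First 136 days: 136 × $4,730 = $643,280
Remaining days: (149 − 136) × $6,170 = $80,210
Per-day component: $643,280 + $80,210 = $723,490
Base plus per-day: $161,200 + $723,490 = $884,690
Enhancement: 60% of $884,690 = $530,814
Enhanced fine: $884,690 + $530,814 = $1,415,504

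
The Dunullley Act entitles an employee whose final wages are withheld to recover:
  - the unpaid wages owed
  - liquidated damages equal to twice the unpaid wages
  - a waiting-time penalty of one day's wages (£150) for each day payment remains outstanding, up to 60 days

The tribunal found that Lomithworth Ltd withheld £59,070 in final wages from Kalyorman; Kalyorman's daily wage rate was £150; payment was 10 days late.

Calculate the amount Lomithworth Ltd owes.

£178,710

Doubled: 2 × £59,070 = £118,140
Penalty days: min(10, 60) = 10
Waiting-time penalty: 10 × £150 = £1,500
Total award: £59,070 + £118,140 + £1,500 = £178,710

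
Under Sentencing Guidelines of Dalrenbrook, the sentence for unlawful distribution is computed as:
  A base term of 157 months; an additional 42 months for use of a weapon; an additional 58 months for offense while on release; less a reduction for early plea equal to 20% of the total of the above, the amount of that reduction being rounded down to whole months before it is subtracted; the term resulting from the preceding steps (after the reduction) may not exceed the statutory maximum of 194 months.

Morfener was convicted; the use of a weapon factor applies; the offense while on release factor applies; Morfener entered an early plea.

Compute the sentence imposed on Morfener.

Use of a weapon enhancement: +42 months
Offense while on release enhancement: +58 months
Adjusted term: 157 months + 42 months + 58 months = 257 months
Early plea reduction: 20% of 257 months = 51 months (rounded down)
After reduction: 257 − 51 = 206 months
Cap at 194 months: 206 months exceeds the cap → 194 months

194 months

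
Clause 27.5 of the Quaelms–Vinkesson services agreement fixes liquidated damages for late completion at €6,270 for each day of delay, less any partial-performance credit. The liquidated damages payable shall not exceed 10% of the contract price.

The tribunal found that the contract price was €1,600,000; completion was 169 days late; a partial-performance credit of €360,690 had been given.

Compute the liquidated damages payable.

Per-day damages: 169 × €6,270 = €1,059,630
Less partial-performance credit: €1,059,630 − €360,690 = €698,940
Cap: 10% of €1,600,000 = €160,000
Cap at €160,000: €698,940 exceeds the cap → €160,000

€160,000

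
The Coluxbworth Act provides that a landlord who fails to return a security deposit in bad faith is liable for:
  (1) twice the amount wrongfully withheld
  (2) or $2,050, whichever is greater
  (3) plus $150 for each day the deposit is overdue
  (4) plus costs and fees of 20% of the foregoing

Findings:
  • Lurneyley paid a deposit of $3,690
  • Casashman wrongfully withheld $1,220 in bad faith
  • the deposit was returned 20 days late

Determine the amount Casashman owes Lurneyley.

Doubled: 2 × $1,220 = $2,440
Minimum $2,050: $2,440 meets the minimum, no increase.
Late-return penalty: 20 × $150 = $3,000
Damages plus late penalty: $2,440 + $3,000 = $5,440
Costs and fees: 20% of $5,440 = $1,088
Total recovery: $5,440 + $1,088 = $6,528

$6,528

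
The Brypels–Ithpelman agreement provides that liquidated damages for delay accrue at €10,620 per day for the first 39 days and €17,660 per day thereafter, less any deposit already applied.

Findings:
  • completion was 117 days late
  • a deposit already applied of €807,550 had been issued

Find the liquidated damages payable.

Liquidated damages: €984,110

First 39 days: 39 × €10,620 = €414,180
Remaining days: (117 − 39) × €17,660 = €1,377,480
Accrued per-day damages: €414,180 + €1,377,480 = €1,791,660
Less deposit already applied: €1,791,660 − €807,550 = €984,110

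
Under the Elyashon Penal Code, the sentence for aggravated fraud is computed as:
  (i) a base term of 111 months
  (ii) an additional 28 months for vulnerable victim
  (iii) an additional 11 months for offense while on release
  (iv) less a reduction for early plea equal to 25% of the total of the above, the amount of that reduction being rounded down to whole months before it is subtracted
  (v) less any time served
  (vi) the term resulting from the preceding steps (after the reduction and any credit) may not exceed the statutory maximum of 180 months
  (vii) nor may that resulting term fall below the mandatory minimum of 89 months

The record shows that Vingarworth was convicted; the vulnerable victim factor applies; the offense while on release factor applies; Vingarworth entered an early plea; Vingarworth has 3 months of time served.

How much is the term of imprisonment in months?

Vulnerable victim enhancement: +28 months
Offense while on release enhancement: +11 months
Adjusted term: 111 months + 28 months + 11 months = 150 months
Early plea reduction: 25% of 150 months = 37 months (rounded down)
After reduction: 150 − 37 = 113 months
Less time served: 113 months − 3 months = 110 months
Cap at 180 months: 110 months is within the cap, no reduction.
Minimum 89 months: 110 months meets the minimum, no increase.

110 months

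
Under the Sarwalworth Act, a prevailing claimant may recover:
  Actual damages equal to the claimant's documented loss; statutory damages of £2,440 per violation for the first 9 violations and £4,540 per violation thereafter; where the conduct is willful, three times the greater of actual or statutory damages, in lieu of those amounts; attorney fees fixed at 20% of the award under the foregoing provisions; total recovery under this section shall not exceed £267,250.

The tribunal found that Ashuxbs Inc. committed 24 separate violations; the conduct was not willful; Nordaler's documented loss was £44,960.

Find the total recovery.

First 9 violations: 9 × £2,440 = £21,960
Remaining violations: (24 − 9) × £4,540 = £68,100
Statutory damages: £21,960 + £68,100 = £90,060
Conduct not willful: the in-lieu enhancement does not apply.
Actual plus statutory damages: £44,960 + £90,060 = £135,020
Attorney fees: 20% of £135,020 = £27,004
Total before cap: £135,020 + £27,004 = £162,024
Cap at £267,250: £162,024 is within the cap, no reduction.

£162,024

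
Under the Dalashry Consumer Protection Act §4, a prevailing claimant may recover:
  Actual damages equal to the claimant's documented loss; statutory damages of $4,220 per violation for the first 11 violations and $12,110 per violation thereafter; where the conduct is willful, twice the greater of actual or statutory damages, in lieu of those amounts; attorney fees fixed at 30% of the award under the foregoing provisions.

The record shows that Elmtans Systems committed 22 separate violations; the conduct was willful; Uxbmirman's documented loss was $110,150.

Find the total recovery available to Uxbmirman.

First 11 violations: 11 × $4,220 = $46,420
Remaining violations: (22 − 11) × $12,110 = $133,210
Statutory damages: $46,420 + $133,210 = $179,630
Greater of actual damages ($110,150) or statutory damages ($179,630): $179,630
Doubled: 2 × $179,630 = $359,260
Attorney fees: 30% of $359,260 = $107,778
Total recovery: $359,260 + $107,778 = $467,038

$467,038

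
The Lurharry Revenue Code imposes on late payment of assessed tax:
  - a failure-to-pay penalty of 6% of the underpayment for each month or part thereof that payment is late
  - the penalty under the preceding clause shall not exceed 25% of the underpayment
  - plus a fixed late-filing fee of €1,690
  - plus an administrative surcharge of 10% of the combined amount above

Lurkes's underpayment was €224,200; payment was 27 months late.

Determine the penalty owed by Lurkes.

Accrued rate: 6% × 27 = 162%, capped at 25% → 25%
Failure-to-pay penalty: 25% of €224,200 = €56,050
Penalty before surcharge: €56,050 + €1,690 = €57,740
Administrative surcharge: 10% of €57,740 = €5,774
Total penalty: €57,740 + €5,774 = €63,514

€63,514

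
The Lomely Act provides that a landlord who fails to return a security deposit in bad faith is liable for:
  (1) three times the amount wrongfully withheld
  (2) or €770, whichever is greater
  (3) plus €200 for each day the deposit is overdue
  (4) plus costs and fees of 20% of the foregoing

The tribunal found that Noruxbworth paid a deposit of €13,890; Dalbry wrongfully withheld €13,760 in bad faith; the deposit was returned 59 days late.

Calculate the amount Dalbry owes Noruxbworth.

Trebled: 3 × €13,760 = €41,280
Minimum €770: €41,280 meets the minimum, no increase.
Late-return penalty: 59 × €200 = €11,800
Damages plus late penalty: €41,280 + €11,800 = €53,080
Costs and fees: 20% of €53,080 = €10,616
Total recovery: €53,080 + €10,616 = €63,696

€63,696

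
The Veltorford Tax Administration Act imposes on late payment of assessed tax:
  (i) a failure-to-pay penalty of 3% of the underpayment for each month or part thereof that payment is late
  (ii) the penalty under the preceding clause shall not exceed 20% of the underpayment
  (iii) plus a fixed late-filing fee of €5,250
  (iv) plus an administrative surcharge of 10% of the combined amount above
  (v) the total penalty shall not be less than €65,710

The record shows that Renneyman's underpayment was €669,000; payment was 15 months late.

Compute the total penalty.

Penalty: €152,955

Accrued rate: 3% × 15 = 45%, capped at 20% → 20%
Failure-to-pay penalty: 20% of €669,000 = €133,800
Penalty before surcharge: €133,800 + €5,250 = €139,050
Administrative surcharge: 10% of €139,050 = €13,905
Total penalty: €139,050 + €13,905 = €152,955
Minimum €65,710: €152,955 meets the minimum, no increase.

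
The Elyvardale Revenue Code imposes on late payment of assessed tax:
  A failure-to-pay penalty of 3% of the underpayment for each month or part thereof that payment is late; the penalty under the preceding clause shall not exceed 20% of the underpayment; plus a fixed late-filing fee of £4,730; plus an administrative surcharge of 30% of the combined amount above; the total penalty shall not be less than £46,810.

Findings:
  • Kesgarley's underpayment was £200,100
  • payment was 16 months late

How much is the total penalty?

£58,175

Accrued rate: 3% × 16 = 48%, capped at 20% → 20%
Failure-to-pay penalty: 20% of £200,100 = £40,020
Penalty before surcharge: £40,020 + £4,730 = £44,750
Administrative surcharge: 30% of £44,750 = £13,425
Total penalty: £44,750 + £13,425 = £58,175
Minimum £46,810: £58,175 meets the minimum, no increase.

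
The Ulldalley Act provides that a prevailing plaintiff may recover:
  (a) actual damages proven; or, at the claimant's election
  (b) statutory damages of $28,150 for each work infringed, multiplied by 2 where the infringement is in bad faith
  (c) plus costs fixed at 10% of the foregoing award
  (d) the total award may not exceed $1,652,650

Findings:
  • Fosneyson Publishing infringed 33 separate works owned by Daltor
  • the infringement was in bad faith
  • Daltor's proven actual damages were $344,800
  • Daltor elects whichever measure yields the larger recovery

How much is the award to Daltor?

$1,652,650

Statutory damages: 33 × $28,150 = $928,950
Doubled: 2 × $928,950 = $1,857,900
Greater of actual damages ($344,800) or enhanced statutory damages ($1,857,900): $1,857,900
Costs: 10% of $1,857,900 = $185,790
Award plus costs: $1,857,900 + $185,790 = $2,043,690
Cap at $1,652,650: $2,043,690 exceeds the cap → $1,652,650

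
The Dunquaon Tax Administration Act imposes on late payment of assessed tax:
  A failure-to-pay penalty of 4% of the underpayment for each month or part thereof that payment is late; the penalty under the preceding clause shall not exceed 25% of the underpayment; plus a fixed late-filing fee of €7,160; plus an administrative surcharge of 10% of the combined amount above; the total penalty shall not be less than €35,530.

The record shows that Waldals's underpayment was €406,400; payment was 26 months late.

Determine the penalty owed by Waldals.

€119,636

Accrued rate: 4% × 26 = 104%, capped at 25% → 25%
Failure-to-pay penalty: 25% of €406,400 = €101,600
Penalty before surcharge: €101,600 + €7,160 = €108,760
Administrative surcharge: 10% of €108,760 = €10,876
Total penalty: €108,760 + €10,876 = €119,636
Minimum €35,530: €119,636 meets the minimum, no increase.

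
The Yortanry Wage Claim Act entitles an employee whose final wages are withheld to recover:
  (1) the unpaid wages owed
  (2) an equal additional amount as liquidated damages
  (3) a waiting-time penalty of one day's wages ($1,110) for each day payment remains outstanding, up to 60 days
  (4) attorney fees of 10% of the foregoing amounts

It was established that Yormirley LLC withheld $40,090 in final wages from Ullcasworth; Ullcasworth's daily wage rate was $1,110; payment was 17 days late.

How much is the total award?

$108,955

Liquidated damages (equal amount): $40,090
Penalty days: min(17, 60) = 17
Waiting-time penalty: 17 × $1,110 = $18,870
Subtotal: $40,090 + $40,090 + $18,870 = $99,050
Attorney fees: 10% of $99,050 = $9,905
Total award: $99,050 + $9,905 = $108,955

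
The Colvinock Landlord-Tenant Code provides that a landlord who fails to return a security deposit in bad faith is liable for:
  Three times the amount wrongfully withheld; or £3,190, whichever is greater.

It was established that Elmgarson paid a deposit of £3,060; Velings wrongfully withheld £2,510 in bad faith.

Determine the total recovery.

£7,530

Trebled: 3 × £2,510 = £7,530
Minimum £3,190: £7,530 meets the minimum, no increase.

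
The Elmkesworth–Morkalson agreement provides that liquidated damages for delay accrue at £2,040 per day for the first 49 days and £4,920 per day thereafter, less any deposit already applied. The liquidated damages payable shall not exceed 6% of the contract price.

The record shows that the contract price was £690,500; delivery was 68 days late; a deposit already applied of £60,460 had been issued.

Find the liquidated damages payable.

First 49 days: 49 × £2,040 = £99,960
Remaining days: (68 − 49) × £4,920 = £93,480
Accrued per-day damages: £99,960 + £93,480 = £193,440
Less deposit already applied: £193,440 − £60,460 = £132,980
Cap: 6% of £690,500 = £41,430
Cap at £41,430: £132,980 exceeds the cap → £41,430

£41,430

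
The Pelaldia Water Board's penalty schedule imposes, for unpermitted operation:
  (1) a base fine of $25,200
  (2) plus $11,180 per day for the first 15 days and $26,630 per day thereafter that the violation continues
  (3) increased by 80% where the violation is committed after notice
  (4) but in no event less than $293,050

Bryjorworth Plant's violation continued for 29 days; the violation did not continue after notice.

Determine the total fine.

$565,720

First 15 days: 15 × $11,180 = $167,700
Remaining days: (29 − 15) × $26,630 = $372,820
Per-day component: $167,700 + $372,820 = $540,520
Base plus per-day: $25,200 + $540,520 = $565,720
The violation did not continue after notice: no 80% increase.
Minimum $293,050: $565,720 meets the minimum, no increase.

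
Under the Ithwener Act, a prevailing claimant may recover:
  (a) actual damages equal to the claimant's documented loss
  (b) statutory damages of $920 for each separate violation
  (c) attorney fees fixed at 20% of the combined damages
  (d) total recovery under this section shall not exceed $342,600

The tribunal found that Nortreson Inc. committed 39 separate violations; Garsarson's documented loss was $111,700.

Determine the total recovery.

$177,096

Statutory damages: 39 × $920 = $35,880
Combined damages: $111,700 + $35,880 = $147,580
Attorney fees: 20% of $147,580 = $29,516
Total before cap: $147,580 + $29,516 = $177,096
Cap at $342,600: $177,096 is within the cap, no reduction.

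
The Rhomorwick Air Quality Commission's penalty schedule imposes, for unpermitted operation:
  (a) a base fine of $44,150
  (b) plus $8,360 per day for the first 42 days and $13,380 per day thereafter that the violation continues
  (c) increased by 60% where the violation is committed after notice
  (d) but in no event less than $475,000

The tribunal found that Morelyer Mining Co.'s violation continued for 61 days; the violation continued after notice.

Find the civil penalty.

Civil penalty: $1,039,184

First 42 days: 42 × $8,360 = $351,120
Remaining days: (61 − 42) × $13,380 = $254,220
Per-day component: $351,120 + $254,220 = $605,340
Base plus per-day: $44,150 + $605,340 = $649,490
Enhancement: 60% of $649,490 = $389,694
Enhanced fine: $649,490 + $389,694 = $1,039,184
Minimum $475,000: $1,039,184 meets the minimum, no increase.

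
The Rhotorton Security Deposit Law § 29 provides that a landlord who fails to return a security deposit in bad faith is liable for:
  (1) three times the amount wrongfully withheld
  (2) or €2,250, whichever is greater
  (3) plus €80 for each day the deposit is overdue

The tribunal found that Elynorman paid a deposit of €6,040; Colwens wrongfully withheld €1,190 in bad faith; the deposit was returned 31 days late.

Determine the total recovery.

Recovery: €6,050

Trebled: 3 × €1,190 = €3,570
Minimum €2,250: €3,570 meets the minimum, no increase.
Late-return penalty: 31 × €80 = €2,480
Damages plus late penalty: €3,570 + €2,480 = €6,050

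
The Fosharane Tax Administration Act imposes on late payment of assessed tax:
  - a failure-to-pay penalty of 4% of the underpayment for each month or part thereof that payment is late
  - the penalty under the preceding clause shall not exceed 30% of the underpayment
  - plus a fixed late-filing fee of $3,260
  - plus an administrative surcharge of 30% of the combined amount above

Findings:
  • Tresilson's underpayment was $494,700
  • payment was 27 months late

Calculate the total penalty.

Accrued rate: 4% × 27 = 108%, capped at 30% → 30%
Failure-to-pay penalty: 30% of $494,700 = $148,410
Penalty before surcharge: $148,410 + $3,260 = $151,670
Administrative surcharge: 30% of $151,670 = $45,501
Total penalty: $151,670 + $45,501 = $197,171

$197,171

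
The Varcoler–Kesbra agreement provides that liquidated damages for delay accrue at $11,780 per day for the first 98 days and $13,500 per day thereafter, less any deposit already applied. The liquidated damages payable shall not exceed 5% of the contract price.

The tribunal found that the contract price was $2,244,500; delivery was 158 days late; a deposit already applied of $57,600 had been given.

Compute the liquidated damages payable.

First 98 days: 98 × $11,780 = $1,154,440
Remaining days: (158 − 98) × $13,500 = $810,000
Accrued per-day damages: $1,154,440 + $810,000 = $1,964,440
Less deposit already applied: $1,964,440 − $57,600 = $1,906,840
Cap: 5% of $2,244,500 = $112,225
Cap at $112,225: $1,906,840 exceeds the cap → $112,225

Liquidated damages: $112,225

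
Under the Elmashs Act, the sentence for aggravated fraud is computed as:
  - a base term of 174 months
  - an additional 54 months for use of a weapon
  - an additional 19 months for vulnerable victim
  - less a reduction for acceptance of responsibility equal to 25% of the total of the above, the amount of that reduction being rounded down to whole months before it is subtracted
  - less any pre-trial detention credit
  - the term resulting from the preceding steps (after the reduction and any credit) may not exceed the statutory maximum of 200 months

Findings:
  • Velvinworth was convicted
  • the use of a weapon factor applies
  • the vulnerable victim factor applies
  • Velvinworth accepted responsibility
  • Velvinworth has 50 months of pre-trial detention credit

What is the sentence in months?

Sentence: 136 months

Use of a weapon enhancement: +54 months
Vulnerable victim enhancement: +19 months
Adjusted term: 174 months + 54 months + 19 months = 247 months
Acceptance of responsibility reduction: 25% of 247 months = 61 months (rounded down)
After reduction: 247 − 61 = 186 months
Less pre-trial detention credit: 186 months − 50 months = 136 months
Cap at 200 months: 136 months is within the cap, no reduction.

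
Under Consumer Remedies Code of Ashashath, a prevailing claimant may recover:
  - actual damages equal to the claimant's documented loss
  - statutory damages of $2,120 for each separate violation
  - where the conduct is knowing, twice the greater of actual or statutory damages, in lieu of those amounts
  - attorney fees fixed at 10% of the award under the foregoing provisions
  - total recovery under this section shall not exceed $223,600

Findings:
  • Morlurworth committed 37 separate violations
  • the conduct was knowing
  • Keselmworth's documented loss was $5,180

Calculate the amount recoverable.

Statutory damages: 37 × $2,120 = $78,440
Greater of actual damages ($5,180) or statutory damages ($78,440): $78,440
Doubled: 2 × $78,440 = $156,880
Attorney fees: 10% of $156,880 = $15,688
Total before cap: $156,880 + $15,688 = $172,568
Cap at $223,600: $172,568 is within the cap, no reduction.

$172,568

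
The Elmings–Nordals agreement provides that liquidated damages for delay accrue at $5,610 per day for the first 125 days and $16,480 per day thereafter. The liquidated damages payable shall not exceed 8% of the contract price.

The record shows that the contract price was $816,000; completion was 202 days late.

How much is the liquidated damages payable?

$65,280

First 125 days: 125 × $5,610 = $701,250
Remaining days: (202 − 125) × $16,480 = $1,268,960
Accrued per-day damages: $701,250 + $1,268,960 = $1,970,210
Cap: 8% of $816,000 = $65,280
Cap at $65,280: $1,970,210 exceeds the cap → $65,280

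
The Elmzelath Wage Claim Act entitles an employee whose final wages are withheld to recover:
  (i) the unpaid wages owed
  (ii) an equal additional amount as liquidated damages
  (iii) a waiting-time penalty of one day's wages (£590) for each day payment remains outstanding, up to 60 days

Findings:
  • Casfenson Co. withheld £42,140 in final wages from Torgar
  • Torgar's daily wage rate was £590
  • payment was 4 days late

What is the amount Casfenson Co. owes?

Total award: £86,640

Liquidated damages (equal amount): £42,140
Penalty days: min(4, 60) = 4
Waiting-time penalty: 4 × £590 = £2,360
Total award: £42,140 + £42,140 + £2,360 = £86,640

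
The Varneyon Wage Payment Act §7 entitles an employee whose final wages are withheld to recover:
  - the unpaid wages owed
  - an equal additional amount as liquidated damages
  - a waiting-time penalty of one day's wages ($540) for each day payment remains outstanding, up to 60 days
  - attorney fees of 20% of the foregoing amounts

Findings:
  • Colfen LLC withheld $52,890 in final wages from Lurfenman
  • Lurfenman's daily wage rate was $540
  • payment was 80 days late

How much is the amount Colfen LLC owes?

$165,816

Liquidated damages (equal amount): $52,890
Penalty days: min(80, 60) = 60
Waiting-time penalty: 60 × $540 = $32,400
Subtotal: $52,890 + $52,890 + $32,400 = $138,180
Attorney fees: 20% of $138,180 = $27,636
Total award: $138,180 + $27,636 = $165,816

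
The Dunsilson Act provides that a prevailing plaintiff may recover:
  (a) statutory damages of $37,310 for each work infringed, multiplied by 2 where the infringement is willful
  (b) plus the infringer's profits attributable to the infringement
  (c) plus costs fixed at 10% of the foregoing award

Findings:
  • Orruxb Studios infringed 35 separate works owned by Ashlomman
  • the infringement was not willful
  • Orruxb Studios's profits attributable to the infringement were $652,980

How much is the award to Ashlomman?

Statutory damages: 35 × $37,310 = $1,305,850
Infringement not willful: no ×2 enhancement.
Combined award: $1,305,850 + $652,980 = $1,958,830
Costs: 10% of $1,958,830 = $195,883
Award plus costs: $1,958,830 + $195,883 = $2,154,713

$2,154,713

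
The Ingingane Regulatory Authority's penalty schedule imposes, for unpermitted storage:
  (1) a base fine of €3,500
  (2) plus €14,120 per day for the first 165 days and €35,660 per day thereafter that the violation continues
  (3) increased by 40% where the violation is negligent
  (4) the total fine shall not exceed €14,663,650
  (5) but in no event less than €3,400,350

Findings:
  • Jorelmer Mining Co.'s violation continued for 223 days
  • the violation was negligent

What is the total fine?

€6,162,212

First 165 days: 165 × €14,120 = €2,329,800
Remaining days: (223 − 165) × €35,660 = €2,068,280
Per-day component: €2,329,800 + €2,068,280 = €4,398,080
Base plus per-day: €3,500 + €4,398,080 = €4,401,580
Enhancement: 40% of €4,401,580 = €1,760,632
Enhanced fine: €4,401,580 + €1,760,632 = €6,162,212
Cap at €14,663,650: €6,162,212 is within the cap, no reduction.
Minimum €3,400,350: €6,162,212 meets the minimum, no increase.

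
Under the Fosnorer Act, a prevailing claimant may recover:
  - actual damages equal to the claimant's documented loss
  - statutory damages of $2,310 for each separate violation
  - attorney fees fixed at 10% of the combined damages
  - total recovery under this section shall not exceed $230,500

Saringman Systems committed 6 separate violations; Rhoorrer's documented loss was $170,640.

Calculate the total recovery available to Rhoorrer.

Statutory damages: 6 × $2,310 = $13,860
Combined damages: $170,640 + $13,860 = $184,500
Attorney fees: 10% of $184,500 = $18,450
Total before cap: $184,500 + $18,450 = $202,950
Cap at $230,500: $202,950 is within the cap, no reduction.

$202,950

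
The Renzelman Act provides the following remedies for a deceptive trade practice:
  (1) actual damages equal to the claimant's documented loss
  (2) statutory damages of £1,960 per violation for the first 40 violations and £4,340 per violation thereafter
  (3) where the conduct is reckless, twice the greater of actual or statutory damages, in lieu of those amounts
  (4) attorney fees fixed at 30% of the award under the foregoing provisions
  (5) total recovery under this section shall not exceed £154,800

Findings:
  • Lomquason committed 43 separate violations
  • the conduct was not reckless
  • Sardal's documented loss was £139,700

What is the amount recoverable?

£154,800

First 40 violations: 40 × £1,960 = £78,400
Remaining violations: (43 − 40) × £4,340 = £13,020
Statutory damages: £78,400 + £13,020 = £91,420
Conduct not reckless: the in-lieu enhancement does not apply.
Actual plus statutory damages: £139,700 + £91,420 = £231,120
Attorney fees: 30% of £231,120 = £69,336
Total before cap: £231,120 + £69,336 = £300,456
Cap at £154,800: £300,456 exceeds the cap → £154,800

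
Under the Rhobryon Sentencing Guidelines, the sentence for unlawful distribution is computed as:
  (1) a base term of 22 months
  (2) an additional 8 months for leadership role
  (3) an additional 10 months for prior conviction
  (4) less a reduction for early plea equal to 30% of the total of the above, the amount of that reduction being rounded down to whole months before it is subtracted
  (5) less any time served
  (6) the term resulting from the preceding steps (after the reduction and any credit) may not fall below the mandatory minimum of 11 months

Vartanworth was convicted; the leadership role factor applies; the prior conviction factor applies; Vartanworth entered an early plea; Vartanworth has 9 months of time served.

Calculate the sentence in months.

Sentence: 19 months

Leadership role enhancement: +8 months
Prior conviction enhancement: +10 months
Adjusted term: 22 months + 8 months + 10 months = 40 months
Early plea reduction: 30% of 40 months = 12 months (rounded down)
After reduction: 40 − 12 = 28 months
Less time served: 28 months − 9 months = 19 months
Minimum 11 months: 19 months meets the minimum, no increase.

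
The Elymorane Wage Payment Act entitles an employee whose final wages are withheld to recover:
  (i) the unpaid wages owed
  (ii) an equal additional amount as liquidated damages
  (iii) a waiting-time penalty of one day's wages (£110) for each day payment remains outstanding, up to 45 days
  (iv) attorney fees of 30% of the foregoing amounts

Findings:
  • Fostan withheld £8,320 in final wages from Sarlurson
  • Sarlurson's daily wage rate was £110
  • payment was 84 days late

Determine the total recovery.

Liquidated damages (equal amount): £8,320
Penalty days: min(84, 45) = 45
Waiting-time penalty: 45 × £110 = £4,950
Subtotal: £8,320 + £8,320 + £4,950 = £21,590
Attorney fees: 30% of £21,590 = £6,477
Total award: £21,590 + £6,477 = £28,067

£28,067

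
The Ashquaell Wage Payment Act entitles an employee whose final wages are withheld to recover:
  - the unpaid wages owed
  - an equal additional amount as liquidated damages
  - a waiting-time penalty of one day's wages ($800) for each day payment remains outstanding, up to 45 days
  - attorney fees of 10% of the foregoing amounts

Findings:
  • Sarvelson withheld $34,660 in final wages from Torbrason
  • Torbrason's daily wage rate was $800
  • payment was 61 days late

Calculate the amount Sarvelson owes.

Total award: $115,852

Liquidated damages (equal amount): $34,660
Penalty days: min(61, 45) = 45
Waiting-time penalty: 45 × $800 = $36,000
Subtotal: $34,660 + $34,660 + $36,000 = $105,320
Attorney fees: 10% of $105,320 = $10,532
Total award: $105,320 + $10,532 = $115,852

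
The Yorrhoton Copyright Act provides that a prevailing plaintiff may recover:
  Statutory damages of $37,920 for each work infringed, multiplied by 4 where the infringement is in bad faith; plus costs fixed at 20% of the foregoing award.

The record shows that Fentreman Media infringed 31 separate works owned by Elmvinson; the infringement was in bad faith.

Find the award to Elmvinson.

Statutory damages: 31 × $37,920 = $1,175,520
Multiplied by 4: 4 × $1,175,520 = $4,702,080
Costs: 20% of $4,702,080 = $940,416
Award plus costs: $4,702,080 + $940,416 = $5,642,496

Award: $5,642,496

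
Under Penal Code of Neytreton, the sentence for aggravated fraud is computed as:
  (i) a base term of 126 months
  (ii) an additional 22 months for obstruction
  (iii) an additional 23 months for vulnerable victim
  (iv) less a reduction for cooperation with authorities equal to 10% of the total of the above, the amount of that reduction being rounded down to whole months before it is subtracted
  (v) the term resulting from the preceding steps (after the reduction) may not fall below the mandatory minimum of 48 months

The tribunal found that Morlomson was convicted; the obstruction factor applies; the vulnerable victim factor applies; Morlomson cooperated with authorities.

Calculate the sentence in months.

154 months

Obstruction enhancement: +22 months
Vulnerable victim enhancement: +23 months
Adjusted term: 126 months + 22 months + 23 months = 171 months
Cooperation with authorities reduction: 10% of 171 months = 17 months (rounded down)
After reduction: 171 − 17 = 154 months
Minimum 48 months: 154 months meets the minimum, no increase.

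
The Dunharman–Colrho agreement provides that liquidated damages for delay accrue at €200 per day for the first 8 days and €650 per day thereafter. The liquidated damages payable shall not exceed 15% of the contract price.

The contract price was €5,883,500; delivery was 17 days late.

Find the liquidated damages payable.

First 8 days: 8 × €200 = €1,600
Remaining days: (17 − 8) × €650 = €5,850
Accrued per-day damages: €1,600 + €5,850 = €7,450
Cap: 15% of €5,883,500 = €882,525
Cap at €882,525: €7,450 is within the cap, no reduction.

€7,450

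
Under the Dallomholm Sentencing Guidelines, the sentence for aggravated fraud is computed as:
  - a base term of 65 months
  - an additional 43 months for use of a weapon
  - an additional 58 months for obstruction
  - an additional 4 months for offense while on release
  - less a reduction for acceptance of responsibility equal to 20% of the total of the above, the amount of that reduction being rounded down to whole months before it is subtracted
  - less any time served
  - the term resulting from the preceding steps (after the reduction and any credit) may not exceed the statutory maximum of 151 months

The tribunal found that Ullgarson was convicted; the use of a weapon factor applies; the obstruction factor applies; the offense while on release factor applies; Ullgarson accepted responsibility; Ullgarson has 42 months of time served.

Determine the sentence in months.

94 months

Use of a weapon enhancement: +43 months
Obstruction enhancement: +58 months
Offense while on release enhancement: +4 months
Adjusted term: 65 months + 43 months + 58 months + 4 months = 170 months
Acceptance of responsibility reduction: 20% of 170 months = 34 months (rounded down)
After reduction: 170 − 34 = 136 months
Less time served: 136 months − 42 months = 94 months
Cap at 151 months: 94 months is within the cap, no reduction.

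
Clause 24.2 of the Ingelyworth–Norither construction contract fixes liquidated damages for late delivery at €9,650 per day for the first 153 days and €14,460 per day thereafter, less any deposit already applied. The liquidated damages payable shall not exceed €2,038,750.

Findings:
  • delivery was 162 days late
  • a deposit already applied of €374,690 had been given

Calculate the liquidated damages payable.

€1,231,900

First 153 days: 153 × €9,650 = €1,476,450
Remaining days: (162 − 153) × €14,460 = €130,140
Accrued per-day damages: €1,476,450 + €130,140 = €1,606,590
Less deposit already applied: €1,606,590 − €374,690 = €1,231,900
Cap at €2,038,750: €1,231,900 is within the cap, no reduction.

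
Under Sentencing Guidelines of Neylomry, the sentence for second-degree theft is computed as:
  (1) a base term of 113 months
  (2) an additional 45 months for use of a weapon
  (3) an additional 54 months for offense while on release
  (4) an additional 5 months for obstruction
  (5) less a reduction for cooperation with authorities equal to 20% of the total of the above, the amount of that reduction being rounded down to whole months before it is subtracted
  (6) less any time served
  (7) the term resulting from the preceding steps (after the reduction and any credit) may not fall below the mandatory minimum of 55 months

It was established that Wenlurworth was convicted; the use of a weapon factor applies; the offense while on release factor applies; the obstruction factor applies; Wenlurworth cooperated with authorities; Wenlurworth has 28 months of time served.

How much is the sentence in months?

Use of a weapon enhancement: +45 months
Offense while on release enhancement: +54 months
Obstruction enhancement: +5 months
Adjusted term: 113 months + 45 months + 54 months + 5 months = 217 months
Cooperation with authorities reduction: 20% of 217 months = 43 months (rounded down)
After reduction: 217 − 43 = 174 months
Less time served: 174 months − 28 months = 146 months
Minimum 55 months: 146 months meets the minimum, no increase.

146 months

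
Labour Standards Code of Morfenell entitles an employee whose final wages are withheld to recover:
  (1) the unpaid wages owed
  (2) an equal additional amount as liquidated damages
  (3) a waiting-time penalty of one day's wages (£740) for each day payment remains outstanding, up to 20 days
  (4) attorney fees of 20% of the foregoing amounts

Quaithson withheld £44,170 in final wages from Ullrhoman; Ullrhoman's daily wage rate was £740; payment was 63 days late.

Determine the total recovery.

Liquidated damages (equal amount): £44,170
Penalty days: min(63, 20) = 20
Waiting-time penalty: 20 × £740 = £14,800
Subtotal: £44,170 + £44,170 + £14,800 = £103,140
Attorney fees: 20% of £103,140 = £20,628
Total award: £103,140 + £20,628 = £123,768

£123,768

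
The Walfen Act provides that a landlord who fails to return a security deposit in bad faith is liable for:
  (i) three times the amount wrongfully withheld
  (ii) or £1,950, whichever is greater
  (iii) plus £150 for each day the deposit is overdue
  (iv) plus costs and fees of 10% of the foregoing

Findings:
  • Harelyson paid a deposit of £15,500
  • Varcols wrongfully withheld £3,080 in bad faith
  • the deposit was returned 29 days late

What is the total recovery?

Recovery: £14,949

Trebled: 3 × £3,080 = £9,240
Minimum £1,950: £9,240 meets the minimum, no increase.
Late-return penalty: 29 × £150 = £4,350
Damages plus late penalty: £9,240 + £4,350 = £13,590
Costs and fees: 10% of £13,590 = £1,359
Total recovery: £13,590 + £1,359 = £14,949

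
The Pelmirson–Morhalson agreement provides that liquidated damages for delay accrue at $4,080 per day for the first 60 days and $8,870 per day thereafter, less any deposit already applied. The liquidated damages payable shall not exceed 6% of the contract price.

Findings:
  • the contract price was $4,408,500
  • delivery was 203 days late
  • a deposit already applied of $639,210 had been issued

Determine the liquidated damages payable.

First 60 days: 60 × $4,080 = $244,800
Remaining days: (203 − 60) × $8,870 = $1,268,410
Accrued per-day damages: $244,800 + $1,268,410 = $1,513,210
Less deposit already applied: $1,513,210 − $639,210 = $874,000
Cap: 6% of $4,408,500 = $264,510
Cap at $264,510: $874,000 exceeds the cap → $264,510

$264,510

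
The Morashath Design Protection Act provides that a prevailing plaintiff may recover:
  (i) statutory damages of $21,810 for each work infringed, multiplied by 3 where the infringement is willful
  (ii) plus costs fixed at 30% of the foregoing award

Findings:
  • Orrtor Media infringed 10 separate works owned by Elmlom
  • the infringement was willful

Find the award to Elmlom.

$850,590

Statutory damages: 10 × $21,810 = $218,100
Trebled: 3 × $218,100 = $654,300
Costs: 30% of $654,300 = $196,290
Award plus costs: $654,300 + $196,290 = $850,590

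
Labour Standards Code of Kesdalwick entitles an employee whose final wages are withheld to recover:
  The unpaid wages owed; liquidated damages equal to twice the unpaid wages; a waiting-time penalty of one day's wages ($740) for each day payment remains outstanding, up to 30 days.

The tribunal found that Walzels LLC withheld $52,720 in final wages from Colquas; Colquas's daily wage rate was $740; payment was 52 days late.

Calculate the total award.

$180,360

Doubled: 2 × $52,720 = $105,440
Penalty days: min(52, 30) = 30
Waiting-time penalty: 30 × $740 = $22,200
Total award: $52,720 + $105,440 + $22,200 = $180,360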